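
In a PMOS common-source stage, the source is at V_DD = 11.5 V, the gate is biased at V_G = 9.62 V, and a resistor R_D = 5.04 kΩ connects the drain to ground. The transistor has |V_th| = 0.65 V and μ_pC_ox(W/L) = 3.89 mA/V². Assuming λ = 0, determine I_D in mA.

V_SG = V_DD − V_G = 11.5 − 9.62 = 1.88 V, so V_ov = 1.88 − 0.65 = 1.23 V.
Assume saturation: I_D = ½ k_p V_ov² = 0.5 × 3.89 × 1.23² = 2.94 mA, giving V_SD = V_DD − I_D R_D = 11.5 − 2.94 × 5.04 = -3.33 V.
But -3.33 V < V_ov = 1.23 V, so the device is actually in triode.
In triode I_D = k_p[V_ov V_SD − ½ V_SD²] and I_D = (V_DD − V_SD)/R_D. Equating: 9.8 V_SD² − 25.11 V_SD + 11.5 = 0, giving V_SD = 0.597 V (the root below V_ov).
I_D = (11.5 − 0.597) / 5.04 = 2.16 mA.

I_D = 2.16 mA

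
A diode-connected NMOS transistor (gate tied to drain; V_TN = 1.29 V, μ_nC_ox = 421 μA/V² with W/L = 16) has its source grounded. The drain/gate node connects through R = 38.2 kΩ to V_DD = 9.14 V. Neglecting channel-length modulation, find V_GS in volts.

V_GS = 1.53 V

With gate tied to drain, V_GS = V_DS ≥ V_GS − V_TN, so the device is in saturation.
k_n = μ_nC_ox · (W/L) = 6.736 mA/V².
KCL at the drain: ½ k_n (V_GS − V_TN)² = (V_DD − V_GS)/R.
Let x = V_GS − 1.29. Then 129 x² + x − 7.85 = 0, giving x = 0.243 V (positive root), so V_GS = 1.53 V.
I_D = (V_DD − V_GS)/R = (9.14 − 1.53) / 38.2 = 0.199 mA.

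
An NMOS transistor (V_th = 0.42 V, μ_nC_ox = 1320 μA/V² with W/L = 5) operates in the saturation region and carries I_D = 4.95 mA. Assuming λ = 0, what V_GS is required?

k_n = μ_nC_ox · (W/L) = 6.6 mA/V².
In saturation I_D = ½ k_n (V_GS − V_th)², so V_GS − V_th = √(2 I_D / k_n) = √(2 × 4.95 / 6.6) = 1.22 V.
V_GS = 0.42 + 1.22 = 1.64 V.

V_GS = 1.64 V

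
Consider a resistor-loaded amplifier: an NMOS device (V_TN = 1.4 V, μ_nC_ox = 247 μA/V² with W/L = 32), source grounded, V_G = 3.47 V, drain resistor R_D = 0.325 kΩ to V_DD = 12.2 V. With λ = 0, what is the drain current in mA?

V_GS = V_G = 3.47 V, so V_ov = 3.47 − 1.4 = 2.07 V.
k_n = μ_nC_ox · (W/L) = 7.904 mA/V².
Assume saturation: I_D = ½ k_n V_ov² = 0.5 × 7.904 × 2.07² = 16.9 mA, giving V_DS = V_DD − I_D R_D = 12.2 − 16.9 × 0.325 = 6.7 V.
V_DS = 6.7 V ≥ V_ov = 2.07 V, confirming saturation.

I_D = 16.9 mA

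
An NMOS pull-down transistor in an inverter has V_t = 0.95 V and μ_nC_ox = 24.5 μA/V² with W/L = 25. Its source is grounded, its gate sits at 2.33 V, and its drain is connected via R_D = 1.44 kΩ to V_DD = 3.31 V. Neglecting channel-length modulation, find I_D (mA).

I_D = 0.583 mA

V_GS = V_G = 2.33 V, so V_ov = 2.33 − 0.95 = 1.38 V.
k_n = μ_nC_ox · (W/L) = 0.6125 mA/V².
Assume saturation: I_D = ½ k_n V_ov² = 0.5 × 0.6125 × 1.38² = 0.583 mA, giving V_DS = V_DD − I_D R_D = 3.31 − 0.583 × 1.44 = 2.47 V.
V_DS = 2.47 V ≥ V_ov = 1.38 V, confirming saturation.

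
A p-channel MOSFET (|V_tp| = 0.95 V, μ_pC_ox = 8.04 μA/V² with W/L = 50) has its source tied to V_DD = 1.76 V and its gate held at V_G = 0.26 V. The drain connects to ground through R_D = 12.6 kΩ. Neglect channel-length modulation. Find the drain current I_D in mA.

V_SG = V_DD − V_G = 1.76 − 0.26 = 1.5 V, so V_ov = 1.5 − 0.95 = 0.55 V.
k_p = μ_pC_ox · (W/L) = 0.402 mA/V².
Assume saturation: I_D = ½ k_p V_ov² = 0.5 × 0.402 × 0.55² = 0.0608 mA, giving V_SD = V_DD − I_D R_D = 1.76 − 0.0608 × 12.6 = 0.994 V.
V_SD = 0.994 V ≥ V_ov = 0.55 V, confirming saturation.

I_D = 0.0608 mA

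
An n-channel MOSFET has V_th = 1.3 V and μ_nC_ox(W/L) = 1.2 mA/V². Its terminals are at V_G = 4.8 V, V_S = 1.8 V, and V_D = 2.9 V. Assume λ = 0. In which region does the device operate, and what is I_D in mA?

Triode; I_D = 1.52 mA

V_GS = V_G − V_S = 4.8 − 1.8 = 3 V; V_DS = V_D − V_S = 2.9 − 1.8 = 1.1 V.
V_ov = V_GS − V_th = 3 − 1.3 = 1.7 V.
Since V_DS = 1.1 V < V_ov = 1.7 V, the device is in the triode region.
I_D = k_n [V_ov · V_DS − ½ V_DS²] = 1.2 × [1.7 × 1.1 − 0.5 × 1.1²] = 1.52 mA.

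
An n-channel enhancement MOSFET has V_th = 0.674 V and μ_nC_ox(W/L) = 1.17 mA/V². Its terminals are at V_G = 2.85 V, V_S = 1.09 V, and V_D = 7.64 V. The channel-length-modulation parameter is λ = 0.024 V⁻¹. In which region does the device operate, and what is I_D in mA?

V_GS = V_G − V_S = 2.85 − 1.09 = 1.76 V; V_DS = V_D − V_S = 7.64 − 1.09 = 6.55 V.
V_ov = V_GS − V_th = 1.76 − 0.674 = 1.09 V.
Since V_DS = 6.55 V ≥ V_ov = 1.09 V, the device is in saturation.
I_D = ½ k_n V_ov² (1 + λ V_DS) = 0.5 × 1.17 × 1.09² × (1 + 0.024 × 6.55) = 0.798 mA.

Saturation; I_D = 0.798 mA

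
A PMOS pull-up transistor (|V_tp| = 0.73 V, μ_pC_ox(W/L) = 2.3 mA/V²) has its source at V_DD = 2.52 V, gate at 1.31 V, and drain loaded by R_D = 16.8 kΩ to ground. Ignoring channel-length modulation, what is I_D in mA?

I_D = 0.141 mA

V_SG = V_DD − V_G = 2.52 − 1.31 = 1.21 V, so V_ov = 1.21 − 0.73 = 0.48 V.
Assume saturation: I_D = ½ k_p V_ov² = 0.5 × 2.3 × 0.48² = 0.265 mA, giving V_SD = V_DD − I_D R_D = 2.52 − 0.265 × 16.8 = -1.93 V.
But -1.93 V < V_ov = 0.48 V, so the device is actually in triode.
In triode I_D = k_p[V_ov V_SD − ½ V_SD²] and I_D = (V_DD − V_SD)/R_D. Equating: 19.3 V_SD² − 19.55 V_SD + 2.52 = 0, giving V_SD = 0.152 V (the root below V_ov).
I_D = (2.52 − 0.152) / 16.8 = 0.141 mA.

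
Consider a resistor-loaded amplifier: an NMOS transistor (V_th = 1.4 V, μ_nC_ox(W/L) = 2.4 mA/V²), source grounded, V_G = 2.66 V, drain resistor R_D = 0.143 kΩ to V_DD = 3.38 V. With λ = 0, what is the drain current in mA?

I_D = 1.91 mA

V_GS = V_G = 2.66 V, so V_ov = 2.66 − 1.4 = 1.26 V.
Assume saturation: I_D = ½ k_n V_ov² = 0.5 × 2.4 × 1.26² = 1.91 mA, giving V_DS = V_DD − I_D R_D = 3.38 − 1.91 × 0.143 = 3.11 V.
V_DS = 3.11 V ≥ V_ov = 1.26 V, confirming saturation.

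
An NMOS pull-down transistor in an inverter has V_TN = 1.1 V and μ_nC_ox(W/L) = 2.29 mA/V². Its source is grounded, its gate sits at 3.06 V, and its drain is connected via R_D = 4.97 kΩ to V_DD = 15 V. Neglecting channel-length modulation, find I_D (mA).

V_GS = V_G = 3.06 V, so V_ov = 3.06 − 1.1 = 1.96 V.
Assume saturation: I_D = ½ k_n V_ov² = 0.5 × 2.29 × 1.96² = 4.4 mA, giving V_DS = V_DD − I_D R_D = 15 − 4.4 × 4.97 = -6.86 V.
But -6.86 V < V_ov = 1.96 V, so the device is actually in triode.
In triode I_D = k_n[V_ov V_DS − ½ V_DS²] and I_D = (V_DD − V_DS)/R_D. Equating: 5.69 V_DS² − 23.31 V_DS + 15 = 0, giving V_DS = 0.8 V (the root below V_ov).
I_D = (15 − 0.8) / 4.97 = 2.86 mA.

I_D = 2.86 mA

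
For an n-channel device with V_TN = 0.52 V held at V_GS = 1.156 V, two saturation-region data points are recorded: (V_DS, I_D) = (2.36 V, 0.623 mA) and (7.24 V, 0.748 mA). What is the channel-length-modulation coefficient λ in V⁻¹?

With V_GS fixed, I_D ∝ (1 + λ V_DS) in saturation, so I_D2/I_D1 = (1 + λ V_DS2)/(1 + λ V_DS1).
0.748/0.623 = 1.201 = (1 + 7.24 λ)/(1 + 2.36 λ).
Solving: λ (I_D1 V_DS2 − I_D2 V_DS1) = I_D2 − I_D1, so λ = (0.748 − 0.623) / (0.623 × 7.24 − 0.748 × 2.36) = 0.125 / 2.75 = 0.0455 V⁻¹.

λ = 0.0455 V⁻¹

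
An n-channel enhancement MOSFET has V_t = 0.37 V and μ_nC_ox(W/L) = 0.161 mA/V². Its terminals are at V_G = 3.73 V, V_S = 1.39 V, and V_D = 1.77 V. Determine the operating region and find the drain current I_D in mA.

V_GS = V_G − V_S = 3.73 − 1.39 = 2.34 V; V_DS = V_D − V_S = 1.77 − 1.39 = 0.38 V.
V_ov = V_GS − V_t = 2.34 − 0.37 = 1.97 V.
Since V_DS = 0.38 V < V_ov = 1.97 V, the device is in the triode region.
I_D = k_n [V_ov · V_DS − ½ V_DS²] = 0.161 × [1.97 × 0.38 − 0.5 × 0.38²] = 0.109 mA.

Triode; I_D = 0.109 mA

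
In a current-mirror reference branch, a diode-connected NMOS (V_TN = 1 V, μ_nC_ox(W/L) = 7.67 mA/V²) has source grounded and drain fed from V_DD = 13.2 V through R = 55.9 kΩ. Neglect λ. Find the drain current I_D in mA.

I_D = 0.214 mA

With gate tied to drain, V_GS = V_DS ≥ V_GS − V_TN, so the device is in saturation.
KCL at the drain: ½ k_n (V_GS − V_TN)² = (V_DD − V_GS)/R.
Let x = V_GS − 1. Then 214 x² + x − 12.2 = 0, giving x = 0.236 V (positive root), so V_GS = 1.24 V.
I_D = (V_DD − V_GS)/R = (13.2 − 1.24) / 55.9 = 0.214 mA.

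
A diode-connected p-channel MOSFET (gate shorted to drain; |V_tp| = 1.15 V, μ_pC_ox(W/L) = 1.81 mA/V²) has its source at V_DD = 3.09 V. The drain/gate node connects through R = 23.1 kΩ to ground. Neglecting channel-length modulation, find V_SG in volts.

V_SG = 1.43 V

With gate tied to drain, V_SG = V_SD ≥ V_SG − |V_tp|, so the device is in saturation.
KCL at the drain: ½ k_p (V_SG − |V_tp|)² = (V_DD − V_SG)/R.
Let x = V_SG − 1.15. Then 20.9 x² + x − 1.94 = 0, giving x = 0.282 V (positive root), so V_SG = 1.43 V.
I_D = (V_DD − V_SG)/R = (3.09 − 1.43) / 23.1 = 0.0718 mA.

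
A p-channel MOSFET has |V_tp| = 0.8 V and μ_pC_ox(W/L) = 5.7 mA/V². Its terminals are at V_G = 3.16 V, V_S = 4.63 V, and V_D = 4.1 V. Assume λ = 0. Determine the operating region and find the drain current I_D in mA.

V_SG = V_S − V_G = 4.63 − 3.16 = 1.47 V; V_SD = V_S − V_D = 4.63 − 4.1 = 0.53 V.
V_ov = V_SG − |V_tp| = 1.47 − 0.8 = 0.67 V.
Since V_SD = 0.53 V < V_ov = 0.67 V, the device is in the triode region.
I_D = k_p [V_ov · V_SD − ½ V_SD²] = 5.7 × [0.67 × 0.53 − 0.5 × 0.53²] = 1.22 mA.

Triode; I_D = 1.22 mA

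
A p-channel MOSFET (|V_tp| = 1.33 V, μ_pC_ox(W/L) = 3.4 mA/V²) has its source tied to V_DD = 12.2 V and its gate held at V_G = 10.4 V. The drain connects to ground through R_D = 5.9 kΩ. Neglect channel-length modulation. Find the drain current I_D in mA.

I_D = 0.376 mA

V_SG = V_DD − V_G = 12.2 − 10.4 = 1.8 V, so V_ov = 1.8 − 1.33 = 0.47 V.
Assume saturation: I_D = ½ k_p V_ov² = 0.5 × 3.4 × 0.47² = 0.376 mA, giving V_SD = V_DD − I_D R_D = 12.2 − 0.376 × 5.9 = 9.98 V.
V_SD = 9.98 V ≥ V_ov = 0.47 V, confirming saturation.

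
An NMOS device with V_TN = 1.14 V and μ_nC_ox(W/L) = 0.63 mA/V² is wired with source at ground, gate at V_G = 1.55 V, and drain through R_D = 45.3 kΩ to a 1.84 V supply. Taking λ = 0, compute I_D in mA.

I_D = 0.0366 mA

V_GS = V_G = 1.55 V, so V_ov = 1.55 − 1.14 = 0.41 V.
Assume saturation: I_D = ½ k_n V_ov² = 0.5 × 0.63 × 0.41² = 0.053 mA, giving V_DS = V_DD − I_D R_D = 1.84 − 0.053 × 45.3 = -0.559 V.
But -0.559 V < V_ov = 0.41 V, so the device is actually in triode.
In triode I_D = k_n[V_ov V_DS − ½ V_DS²] and I_D = (V_DD − V_DS)/R_D. Equating: 14.3 V_DS² − 12.7 V_DS + 1.84 = 0, giving V_DS = 0.182 V (the root below V_ov).
I_D = (1.84 − 0.182) / 45.3 = 0.0366 mA.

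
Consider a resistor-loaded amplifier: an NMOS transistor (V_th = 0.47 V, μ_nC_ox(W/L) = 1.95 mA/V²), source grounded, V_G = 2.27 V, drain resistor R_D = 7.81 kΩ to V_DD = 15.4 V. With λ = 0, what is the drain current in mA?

V_GS = V_G = 2.27 V, so V_ov = 2.27 − 0.47 = 1.8 V.
Assume saturation: I_D = ½ k_n V_ov² = 0.5 × 1.95 × 1.8² = 3.16 mA, giving V_DS = V_DD − I_D R_D = 15.4 − 3.16 × 7.81 = -9.27 V.
But -9.27 V < V_ov = 1.8 V, so the device is actually in triode.
In triode I_D = k_n[V_ov V_DS − ½ V_DS²] and I_D = (V_DD − V_DS)/R_D. Equating: 7.61 V_DS² − 28.41 V_DS + 15.4 = 0, giving V_DS = 0.658 V (the root below V_ov).
I_D = (15.4 − 0.658) / 7.81 = 1.89 mA.

I_D = 1.89 mA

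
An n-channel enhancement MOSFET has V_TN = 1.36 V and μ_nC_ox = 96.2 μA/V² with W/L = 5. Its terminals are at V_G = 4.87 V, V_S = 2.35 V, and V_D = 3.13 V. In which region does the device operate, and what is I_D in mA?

V_GS = V_G − V_S = 4.87 − 2.35 = 2.52 V; V_DS = V_D − V_S = 3.13 − 2.35 = 0.78 V.
k_n = μ_nC_ox · (W/L) = 0.481 mA/V².
V_ov = V_GS − V_TN = 2.52 − 1.36 = 1.16 V.
Since V_DS = 0.78 V < V_ov = 1.16 V, the device is in the triode region.
I_D = k_n [V_ov · V_DS − ½ V_DS²] = 0.481 × [1.16 × 0.78 − 0.5 × 0.78²] = 0.289 mA.

Triode; I_D = 0.289 mA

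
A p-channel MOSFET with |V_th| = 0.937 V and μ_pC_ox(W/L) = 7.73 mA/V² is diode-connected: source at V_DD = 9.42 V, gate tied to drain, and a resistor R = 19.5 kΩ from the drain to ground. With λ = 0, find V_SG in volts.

With gate tied to drain, V_SG = V_SD ≥ V_SG − |V_th|, so the device is in saturation.
KCL at the drain: ½ k_p (V_SG − |V_th|)² = (V_DD − V_SG)/R.
Let x = V_SG − 0.937. Then 75.4 x² + x − 8.483 = 0, giving x = 0.329 V (positive root), so V_SG = 1.27 V.
I_D = (V_DD − V_SG)/R = (9.42 − 1.27) / 19.5 = 0.418 mA.

V_SG = 1.27 V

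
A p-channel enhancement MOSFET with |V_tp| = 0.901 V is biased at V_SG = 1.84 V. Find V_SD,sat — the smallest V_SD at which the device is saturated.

The boundary between triode and saturation is V_SD = V_SG − |V_tp| = V_ov.
V_ov = 1.84 − 0.901 = 0.939 V.

V_SD,sat = 0.939 V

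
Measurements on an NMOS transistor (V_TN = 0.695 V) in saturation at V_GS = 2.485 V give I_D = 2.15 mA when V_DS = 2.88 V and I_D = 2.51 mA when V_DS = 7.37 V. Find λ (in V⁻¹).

With V_GS fixed, I_D ∝ (1 + λ V_DS) in saturation, so I_D2/I_D1 = (1 + λ V_DS2)/(1 + λ V_DS1).
2.51/2.15 = 1.167 = (1 + 7.37 λ)/(1 + 2.88 λ).
Solving: λ (I_D1 V_DS2 − I_D2 V_DS1) = I_D2 − I_D1, so λ = (2.51 − 2.15) / (2.15 × 7.37 − 2.51 × 2.88) = 0.36 / 8.62 = 0.0418 V⁻¹.

λ = 0.0418 V⁻¹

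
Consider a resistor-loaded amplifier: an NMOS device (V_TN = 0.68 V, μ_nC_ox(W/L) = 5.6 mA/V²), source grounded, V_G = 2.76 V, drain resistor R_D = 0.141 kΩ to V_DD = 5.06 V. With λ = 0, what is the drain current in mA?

V_GS = V_G = 2.76 V, so V_ov = 2.76 − 0.68 = 2.08 V.
Assume saturation: I_D = ½ k_n V_ov² = 0.5 × 5.6 × 2.08² = 12.1 mA, giving V_DS = V_DD − I_D R_D = 5.06 − 12.1 × 0.141 = 3.35 V.
V_DS = 3.35 V ≥ V_ov = 2.08 V, confirming saturation.

I_D = 12.1 mA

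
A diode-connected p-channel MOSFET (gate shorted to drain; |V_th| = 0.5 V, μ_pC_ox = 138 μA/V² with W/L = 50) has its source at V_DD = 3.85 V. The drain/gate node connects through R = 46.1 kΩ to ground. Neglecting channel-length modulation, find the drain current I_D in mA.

With gate tied to drain, V_SG = V_SD ≥ V_SG − |V_th|, so the device is in saturation.
k_p = μ_pC_ox · (W/L) = 6.9 mA/V².
KCL at the drain: ½ k_p (V_SG − |V_th|)² = (V_DD − V_SG)/R.
Let x = V_SG − 0.5. Then 159 x² + x − 3.35 = 0, giving x = 0.142 V (positive root), so V_SG = 0.642 V.
I_D = (V_DD − V_SG)/R = (3.85 − 0.642) / 46.1 = 0.0696 mA.

I_D = 0.0696 mA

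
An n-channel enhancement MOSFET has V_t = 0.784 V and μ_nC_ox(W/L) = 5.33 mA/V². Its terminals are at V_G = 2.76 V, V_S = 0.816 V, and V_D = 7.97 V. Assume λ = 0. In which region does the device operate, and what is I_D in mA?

V_GS = V_G − V_S = 2.76 − 0.816 = 1.94 V; V_DS = V_D − V_S = 7.97 − 0.816 = 7.15 V.
V_ov = V_GS − V_t = 1.94 − 0.784 = 1.16 V.
Since V_DS = 7.15 V ≥ V_ov = 1.16 V, the device is in saturation.
I_D = ½ k_n V_ov² = 0.5 × 5.33 × 1.16² = 3.59 mA.

Saturation; I_D = 3.59 mA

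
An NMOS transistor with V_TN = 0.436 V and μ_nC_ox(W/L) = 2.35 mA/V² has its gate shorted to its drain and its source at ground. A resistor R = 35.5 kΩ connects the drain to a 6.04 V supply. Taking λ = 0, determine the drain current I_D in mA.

I_D = 0.148 mA

With gate tied to drain, V_GS = V_DS ≥ V_GS − V_TN, so the device is in saturation.
KCL at the drain: ½ k_n (V_GS − V_TN)² = (V_DD − V_GS)/R.
Let x = V_GS − 0.436. Then 41.7 x² + x − 5.604 = 0, giving x = 0.355 V (positive root), so V_GS = 0.791 V.
I_D = (V_DD − V_GS)/R = (6.04 − 0.791) / 35.5 = 0.148 mA.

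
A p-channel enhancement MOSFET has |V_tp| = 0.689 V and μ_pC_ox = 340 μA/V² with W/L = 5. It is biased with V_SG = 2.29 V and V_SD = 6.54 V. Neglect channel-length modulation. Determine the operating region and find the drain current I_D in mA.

Saturation; I_D = 2.18 mA

k_p = μ_pC_ox · (W/L) = 1.7 mA/V².
V_ov = V_SG − |V_tp| = 2.29 − 0.689 = 1.6 V.
Since V_SD = 6.54 V ≥ V_ov = 1.6 V, the device is in saturation.
I_D = ½ k_p V_ov² = 0.5 × 1.7 × 1.6² = 2.18 mA.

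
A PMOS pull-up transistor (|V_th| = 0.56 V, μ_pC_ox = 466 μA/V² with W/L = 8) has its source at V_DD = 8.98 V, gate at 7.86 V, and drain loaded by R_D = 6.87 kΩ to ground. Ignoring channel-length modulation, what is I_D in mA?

V_SG = V_DD − V_G = 8.98 − 7.86 = 1.12 V, so V_ov = 1.12 − 0.56 = 0.56 V.
k_p = μ_pC_ox · (W/L) = 3.728 mA/V².
Assume saturation: I_D = ½ k_p V_ov² = 0.5 × 3.728 × 0.56² = 0.585 mA, giving V_SD = V_DD − I_D R_D = 8.98 − 0.585 × 6.87 = 4.96 V.
V_SD = 4.96 V ≥ V_ov = 0.56 V, confirming saturation.

I_D = 0.585 mA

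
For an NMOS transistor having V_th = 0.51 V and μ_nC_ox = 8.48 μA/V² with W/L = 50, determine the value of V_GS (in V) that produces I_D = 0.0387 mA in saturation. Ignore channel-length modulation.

k_n = μ_nC_ox · (W/L) = 0.424 mA/V².
In saturation I_D = ½ k_n (V_GS − V_th)², so V_GS − V_th = √(2 I_D / k_n) = √(2 × 0.0387 / 0.424) = 0.427 V.
V_GS = 0.51 + 0.427 = 0.937 V.

V_GS = 0.937 V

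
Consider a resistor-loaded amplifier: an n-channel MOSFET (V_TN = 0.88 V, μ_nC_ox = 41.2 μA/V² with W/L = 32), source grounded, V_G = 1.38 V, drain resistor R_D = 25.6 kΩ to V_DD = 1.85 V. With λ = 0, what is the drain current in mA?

V_GS = V_G = 1.38 V, so V_ov = 1.38 − 0.88 = 0.5 V.
k_n = μ_nC_ox · (W/L) = 1.318 mA/V².
Assume saturation: I_D = ½ k_n V_ov² = 0.5 × 1.318 × 0.5² = 0.165 mA, giving V_DS = V_DD − I_D R_D = 1.85 − 0.165 × 25.6 = -2.37 V.
But -2.37 V < V_ov = 0.5 V, so the device is actually in triode.
In triode I_D = k_n[V_ov V_DS − ½ V_DS²] and I_D = (V_DD − V_DS)/R_D. Equating: 16.9 V_DS² − 17.88 V_DS + 1.85 = 0, giving V_DS = 0.116 V (the root below V_ov).
I_D = (1.85 − 0.116) / 25.6 = 0.0677 mA.

I_D = 0.0677 mA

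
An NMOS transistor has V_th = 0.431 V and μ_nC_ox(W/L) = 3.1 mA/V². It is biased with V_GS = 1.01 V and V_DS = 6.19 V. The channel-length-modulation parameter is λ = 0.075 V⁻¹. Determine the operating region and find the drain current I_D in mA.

V_ov = V_GS − V_th = 1.01 − 0.431 = 0.579 V.
Since V_DS = 6.19 V ≥ V_ov = 0.579 V, the device is in saturation.
I_D = ½ k_n V_ov² (1 + λ V_DS) = 0.5 × 3.1 × 0.579² × (1 + 0.075 × 6.19) = 0.761 mA.

Saturation; I_D = 0.761 mA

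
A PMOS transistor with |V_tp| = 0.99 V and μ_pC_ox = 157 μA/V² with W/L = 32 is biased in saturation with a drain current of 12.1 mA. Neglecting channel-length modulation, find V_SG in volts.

V_SG = 3.18 V

k_p = μ_pC_ox · (W/L) = 5.024 mA/V².
In saturation I_D = ½ k_p (V_SG − |V_tp|)², so V_SG − |V_tp| = √(2 I_D / k_p) = √(2 × 12.1 / 5.024) = 2.19 V.
V_SG = 0.99 + 2.19 = 3.18 V.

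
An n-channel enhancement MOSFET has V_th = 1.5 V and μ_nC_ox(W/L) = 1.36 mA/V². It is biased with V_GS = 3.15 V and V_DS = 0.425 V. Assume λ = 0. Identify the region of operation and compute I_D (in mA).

V_ov = V_GS − V_th = 3.15 − 1.5 = 1.65 V.
Since V_DS = 0.425 V < V_ov = 1.65 V, the device is in the triode region.
I_D = k_n [V_ov · V_DS − ½ V_DS²] = 1.36 × [1.65 × 0.425 − 0.5 × 0.425²] = 0.831 mA.

Triode; I_D = 0.831 mA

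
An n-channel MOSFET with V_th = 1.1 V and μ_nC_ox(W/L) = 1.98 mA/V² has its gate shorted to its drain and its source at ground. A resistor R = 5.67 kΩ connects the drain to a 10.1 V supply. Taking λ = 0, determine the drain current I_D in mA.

With gate tied to drain, V_GS = V_DS ≥ V_GS − V_th, so the device is in saturation.
KCL at the drain: ½ k_n (V_GS − V_th)² = (V_DD − V_GS)/R.
Let x = V_GS − 1.1. Then 5.61 x² + x − 9 = 0, giving x = 1.18 V (positive root), so V_GS = 2.28 V.
I_D = (V_DD − V_GS)/R = (10.1 − 2.28) / 5.67 = 1.38 mA.

I_D = 1.38 mA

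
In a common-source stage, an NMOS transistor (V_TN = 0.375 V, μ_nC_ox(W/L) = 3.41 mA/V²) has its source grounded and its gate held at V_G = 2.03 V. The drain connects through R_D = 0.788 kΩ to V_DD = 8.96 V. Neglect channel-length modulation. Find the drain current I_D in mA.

V_GS = V_G = 2.03 V, so V_ov = 2.03 − 0.375 = 1.65 V.
Assume saturation: I_D = ½ k_n V_ov² = 0.5 × 3.41 × 1.65² = 4.67 mA, giving V_DS = V_DD − I_D R_D = 8.96 − 4.67 × 0.788 = 5.28 V.
V_DS = 5.28 V ≥ V_ov = 1.65 V, confirming saturation.

I_D = 4.67 mA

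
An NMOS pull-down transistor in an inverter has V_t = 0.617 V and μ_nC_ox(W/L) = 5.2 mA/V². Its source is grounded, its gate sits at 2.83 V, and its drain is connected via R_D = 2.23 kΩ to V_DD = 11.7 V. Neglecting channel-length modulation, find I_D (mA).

I_D = 5.03 mA

V_GS = V_G = 2.83 V, so V_ov = 2.83 − 0.617 = 2.21 V.
Assume saturation: I_D = ½ k_n V_ov² = 0.5 × 5.2 × 2.21² = 12.7 mA, giving V_DS = V_DD − I_D R_D = 11.7 − 12.7 × 2.23 = -16.7 V.
But -16.7 V < V_ov = 2.21 V, so the device is actually in triode.
In triode I_D = k_n[V_ov V_DS − ½ V_DS²] and I_D = (V_DD − V_DS)/R_D. Equating: 5.8 V_DS² − 26.66 V_DS + 11.7 = 0, giving V_DS = 0.491 V (the root below V_ov).
I_D = (11.7 − 0.491) / 2.23 = 5.03 mA.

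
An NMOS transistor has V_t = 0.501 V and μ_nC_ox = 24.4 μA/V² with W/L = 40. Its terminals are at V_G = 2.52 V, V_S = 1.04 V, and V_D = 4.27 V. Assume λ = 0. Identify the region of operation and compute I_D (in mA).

Saturation; I_D = 0.468 mA

V_GS = V_G − V_S = 2.52 − 1.04 = 1.48 V; V_DS = V_D − V_S = 4.27 − 1.04 = 3.23 V.
k_n = μ_nC_ox · (W/L) = 0.976 mA/V².
V_ov = V_GS − V_t = 1.48 − 0.501 = 0.979 V.
Since V_DS = 3.23 V ≥ V_ov = 0.979 V, the device is in saturation.
I_D = ½ k_n V_ov² = 0.5 × 0.976 × 0.979² = 0.468 mA.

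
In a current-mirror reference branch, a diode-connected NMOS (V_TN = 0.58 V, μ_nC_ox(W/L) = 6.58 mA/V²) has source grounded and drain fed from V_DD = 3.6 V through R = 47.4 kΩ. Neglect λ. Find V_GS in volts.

With gate tied to drain, V_GS = V_DS ≥ V_GS − V_TN, so the device is in saturation.
KCL at the drain: ½ k_n (V_GS − V_TN)² = (V_DD − V_GS)/R.
Let x = V_GS − 0.58. Then 156 x² + x − 3.02 = 0, giving x = 0.136 V (positive root), so V_GS = 0.716 V.
I_D = (V_DD − V_GS)/R = (3.6 − 0.716) / 47.4 = 0.0608 mA.

V_GS = 0.716 V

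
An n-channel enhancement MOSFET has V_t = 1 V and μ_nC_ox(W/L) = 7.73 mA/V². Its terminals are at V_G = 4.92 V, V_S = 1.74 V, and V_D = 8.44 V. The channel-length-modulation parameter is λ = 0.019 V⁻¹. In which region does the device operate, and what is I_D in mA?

Saturation; I_D = 20.7 mA

V_GS = V_G − V_S = 4.92 − 1.74 = 3.18 V; V_DS = V_D − V_S = 8.44 − 1.74 = 6.7 V.
V_ov = V_GS − V_t = 3.18 − 1 = 2.18 V.
Since V_DS = 6.7 V ≥ V_ov = 2.18 V, the device is in saturation.
I_D = ½ k_n V_ov² (1 + λ V_DS) = 0.5 × 7.73 × 2.18² × (1 + 0.019 × 6.7) = 20.7 mA.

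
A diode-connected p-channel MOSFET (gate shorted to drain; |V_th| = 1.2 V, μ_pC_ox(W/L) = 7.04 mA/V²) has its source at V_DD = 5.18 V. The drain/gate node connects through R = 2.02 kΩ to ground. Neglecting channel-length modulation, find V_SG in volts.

V_SG = 1.88 V

With gate tied to drain, V_SG = V_SD ≥ V_SG − |V_th|, so the device is in saturation.
KCL at the drain: ½ k_p (V_SG − |V_th|)² = (V_DD − V_SG)/R.
Let x = V_SG − 1.2. Then 7.11 x² + x − 3.98 = 0, giving x = 0.681 V (positive root), so V_SG = 1.88 V.
I_D = (V_DD − V_SG)/R = (5.18 − 1.88) / 2.02 = 1.63 mA.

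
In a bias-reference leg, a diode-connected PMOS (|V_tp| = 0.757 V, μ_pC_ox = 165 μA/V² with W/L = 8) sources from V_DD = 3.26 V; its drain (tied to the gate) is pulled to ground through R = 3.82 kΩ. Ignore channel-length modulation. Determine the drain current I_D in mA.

I_D = 0.441 mA

With gate tied to drain, V_SG = V_SD ≥ V_SG − |V_tp|, so the device is in saturation.
k_p = μ_pC_ox · (W/L) = 1.32 mA/V².
KCL at the drain: ½ k_p (V_SG − |V_tp|)² = (V_DD − V_SG)/R.
Let x = V_SG − 0.757. Then 2.52 x² + x − 2.503 = 0, giving x = 0.818 V (positive root), so V_SG = 1.57 V.
I_D = (V_DD − V_SG)/R = (3.26 − 1.57) / 3.82 = 0.441 mA.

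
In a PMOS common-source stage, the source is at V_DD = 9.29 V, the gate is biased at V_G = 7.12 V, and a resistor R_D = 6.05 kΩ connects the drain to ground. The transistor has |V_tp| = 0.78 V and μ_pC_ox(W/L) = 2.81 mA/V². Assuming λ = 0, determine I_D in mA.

V_SG = V_DD − V_G = 9.29 − 7.12 = 2.17 V, so V_ov = 2.17 − 0.78 = 1.39 V.
Assume saturation: I_D = ½ k_p V_ov² = 0.5 × 2.81 × 1.39² = 2.71 mA, giving V_SD = V_DD − I_D R_D = 9.29 − 2.71 × 6.05 = -7.13 V.
But -7.13 V < V_ov = 1.39 V, so the device is actually in triode.
In triode I_D = k_p[V_ov V_SD − ½ V_SD²] and I_D = (V_DD − V_SD)/R_D. Equating: 8.5 V_SD² − 24.63 V_SD + 9.29 = 0, giving V_SD = 0.446 V (the root below V_ov).
I_D = (9.29 − 0.446) / 6.05 = 1.46 mA.

I_D = 1.46 mA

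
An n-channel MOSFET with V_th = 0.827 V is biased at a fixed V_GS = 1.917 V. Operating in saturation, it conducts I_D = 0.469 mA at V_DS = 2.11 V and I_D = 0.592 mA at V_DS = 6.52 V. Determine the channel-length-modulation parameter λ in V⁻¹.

λ = 0.0680 V⁻¹

With V_GS fixed, I_D ∝ (1 + λ V_DS) in saturation, so I_D2/I_D1 = (1 + λ V_DS2)/(1 + λ V_DS1).
0.592/0.469 = 1.262 = (1 + 6.52 λ)/(1 + 2.11 λ).
Solving: λ (I_D1 V_DS2 − I_D2 V_DS1) = I_D2 − I_D1, so λ = (0.592 − 0.469) / (0.469 × 6.52 − 0.592 × 2.11) = 0.123 / 1.81 = 0.068 V⁻¹.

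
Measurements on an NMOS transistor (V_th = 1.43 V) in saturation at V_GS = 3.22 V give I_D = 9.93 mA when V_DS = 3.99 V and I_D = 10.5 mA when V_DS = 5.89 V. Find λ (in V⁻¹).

With V_GS fixed, I_D ∝ (1 + λ V_DS) in saturation, so I_D2/I_D1 = (1 + λ V_DS2)/(1 + λ V_DS1).
10.5/9.93 = 1.057 = (1 + 5.89 λ)/(1 + 3.99 λ).
Solving: λ (I_D1 V_DS2 − I_D2 V_DS1) = I_D2 − I_D1, so λ = (10.5 − 9.93) / (9.93 × 5.89 − 10.5 × 3.99) = 0.57 / 16.6 = 0.0344 V⁻¹.

λ = 0.0344 V⁻¹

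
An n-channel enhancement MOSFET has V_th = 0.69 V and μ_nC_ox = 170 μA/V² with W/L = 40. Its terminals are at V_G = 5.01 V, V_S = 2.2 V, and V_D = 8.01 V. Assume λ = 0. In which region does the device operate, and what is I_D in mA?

V_GS = V_G − V_S = 5.01 − 2.2 = 2.81 V; V_DS = V_D − V_S = 8.01 − 2.2 = 5.81 V.
k_n = μ_nC_ox · (W/L) = 6.8 mA/V².
V_ov = V_GS − V_th = 2.81 − 0.69 = 2.12 V.
Since V_DS = 5.81 V ≥ V_ov = 2.12 V, the device is in saturation.
I_D = ½ k_n V_ov² = 0.5 × 6.8 × 2.12² = 15.3 mA.

Saturation; I_D = 15.3 mA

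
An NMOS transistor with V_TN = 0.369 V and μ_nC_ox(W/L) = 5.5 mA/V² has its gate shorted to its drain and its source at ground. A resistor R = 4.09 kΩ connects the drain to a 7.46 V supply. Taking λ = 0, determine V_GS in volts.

V_GS = 1.12 V

With gate tied to drain, V_GS = V_DS ≥ V_GS − V_TN, so the device is in saturation.
KCL at the drain: ½ k_n (V_GS − V_TN)² = (V_DD − V_GS)/R.
Let x = V_GS − 0.369. Then 11.2 x² + x − 7.091 = 0, giving x = 0.751 V (positive root), so V_GS = 1.12 V.
I_D = (V_DD − V_GS)/R = (7.46 − 1.12) / 4.09 = 1.55 mA.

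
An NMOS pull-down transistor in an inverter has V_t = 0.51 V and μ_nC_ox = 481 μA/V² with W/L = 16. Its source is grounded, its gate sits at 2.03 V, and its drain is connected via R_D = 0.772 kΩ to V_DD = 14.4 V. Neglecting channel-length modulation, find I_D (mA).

V_GS = V_G = 2.03 V, so V_ov = 2.03 − 0.51 = 1.52 V.
k_n = μ_nC_ox · (W/L) = 7.696 mA/V².
Assume saturation: I_D = ½ k_n V_ov² = 0.5 × 7.696 × 1.52² = 8.89 mA, giving V_DS = V_DD − I_D R_D = 14.4 − 8.89 × 0.772 = 7.54 V.
V_DS = 7.54 V ≥ V_ov = 1.52 V, confirming saturation.

I_D = 8.89 mA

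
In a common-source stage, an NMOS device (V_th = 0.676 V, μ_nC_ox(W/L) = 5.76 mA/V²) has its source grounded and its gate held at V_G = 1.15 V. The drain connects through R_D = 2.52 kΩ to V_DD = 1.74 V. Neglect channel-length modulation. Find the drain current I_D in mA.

I_D = 0.568 mA

V_GS = V_G = 1.15 V, so V_ov = 1.15 − 0.676 = 0.474 V.
Assume saturation: I_D = ½ k_n V_ov² = 0.5 × 5.76 × 0.474² = 0.647 mA, giving V_DS = V_DD − I_D R_D = 1.74 − 0.647 × 2.52 = 0.109 V.
But 0.109 V < V_ov = 0.474 V, so the device is actually in triode.
In triode I_D = k_n[V_ov V_DS − ½ V_DS²] and I_D = (V_DD − V_DS)/R_D. Equating: 7.26 V_DS² − 7.88 V_DS + 1.74 = 0, giving V_DS = 0.308 V (the root below V_ov).
I_D = (1.74 − 0.308) / 2.52 = 0.568 mA.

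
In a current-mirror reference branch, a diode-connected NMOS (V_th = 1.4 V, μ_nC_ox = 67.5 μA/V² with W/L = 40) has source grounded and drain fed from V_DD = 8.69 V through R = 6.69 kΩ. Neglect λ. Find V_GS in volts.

With gate tied to drain, V_GS = V_DS ≥ V_GS − V_th, so the device is in saturation.
k_n = μ_nC_ox · (W/L) = 2.7 mA/V².
KCL at the drain: ½ k_n (V_GS − V_th)² = (V_DD − V_GS)/R.
Let x = V_GS − 1.4. Then 9.03 x² + x − 7.29 = 0, giving x = 0.845 V (positive root), so V_GS = 2.24 V.
I_D = (V_DD − V_GS)/R = (8.69 − 2.24) / 6.69 = 0.963 mA.

V_GS = 2.24 V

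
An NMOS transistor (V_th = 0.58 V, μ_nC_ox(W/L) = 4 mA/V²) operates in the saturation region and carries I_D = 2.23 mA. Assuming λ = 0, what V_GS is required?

In saturation I_D = ½ k_n (V_GS − V_th)², so V_GS − V_th = √(2 I_D / k_n) = √(2 × 2.23 / 4) = 1.06 V.
V_GS = 0.58 + 1.06 = 1.64 V.

V_GS = 1.64 V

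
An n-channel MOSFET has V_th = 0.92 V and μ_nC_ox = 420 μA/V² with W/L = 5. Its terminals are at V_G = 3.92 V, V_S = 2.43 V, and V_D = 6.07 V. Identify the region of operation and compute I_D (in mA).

V_GS = V_G − V_S = 3.92 − 2.43 = 1.49 V; V_DS = V_D − V_S = 6.07 − 2.43 = 3.64 V.
k_n = μ_nC_ox · (W/L) = 2.1 mA/V².
V_ov = V_GS − V_th = 1.49 − 0.92 = 0.57 V.
Since V_DS = 3.64 V ≥ V_ov = 0.57 V, the device is in saturation.
I_D = ½ k_n V_ov² = 0.5 × 2.1 × 0.57² = 0.341 mA.

Saturation; I_D = 0.341 mA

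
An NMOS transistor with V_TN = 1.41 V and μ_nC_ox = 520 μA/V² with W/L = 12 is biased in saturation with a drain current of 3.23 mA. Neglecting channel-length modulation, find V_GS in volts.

k_n = μ_nC_ox · (W/L) = 6.24 mA/V².
In saturation I_D = ½ k_n (V_GS − V_TN)², so V_GS − V_TN = √(2 I_D / k_n) = √(2 × 3.23 / 6.24) = 1.02 V.
V_GS = 1.41 + 1.02 = 2.43 V.

V_GS = 2.43 V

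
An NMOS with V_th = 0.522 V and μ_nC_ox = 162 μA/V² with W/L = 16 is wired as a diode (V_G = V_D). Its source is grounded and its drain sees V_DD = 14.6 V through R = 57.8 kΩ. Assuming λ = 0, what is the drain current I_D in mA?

I_D = 0.236 mA

With gate tied to drain, V_GS = V_DS ≥ V_GS − V_th, so the device is in saturation.
k_n = μ_nC_ox · (W/L) = 2.592 mA/V².
KCL at the drain: ½ k_n (V_GS − V_th)² = (V_DD − V_GS)/R.
Let x = V_GS − 0.522. Then 74.9 x² + x − 14.08 = 0, giving x = 0.427 V (positive root), so V_GS = 0.949 V.
I_D = (V_DD − V_GS)/R = (14.6 − 0.949) / 57.8 = 0.236 mA.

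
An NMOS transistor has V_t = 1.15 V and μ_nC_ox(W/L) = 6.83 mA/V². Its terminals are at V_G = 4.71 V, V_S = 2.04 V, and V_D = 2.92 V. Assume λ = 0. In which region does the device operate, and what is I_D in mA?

V_GS = V_G − V_S = 4.71 − 2.04 = 2.67 V; V_DS = V_D − V_S = 2.92 − 2.04 = 0.88 V.
V_ov = V_GS − V_t = 2.67 − 1.15 = 1.52 V.
Since V_DS = 0.88 V < V_ov = 1.52 V, the device is in the triode region.
I_D = k_n [V_ov · V_DS − ½ V_DS²] = 6.83 × [1.52 × 0.88 − 0.5 × 0.88²] = 6.49 mA.

Triode; I_D = 6.49 mA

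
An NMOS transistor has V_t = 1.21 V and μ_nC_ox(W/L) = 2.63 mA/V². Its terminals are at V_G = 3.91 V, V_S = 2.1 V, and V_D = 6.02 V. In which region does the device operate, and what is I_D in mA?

Saturation; I_D = 0.473 mA

V_GS = V_G − V_S = 3.91 − 2.1 = 1.81 V; V_DS = V_D − V_S = 6.02 − 2.1 = 3.92 V.
V_ov = V_GS − V_t = 1.81 − 1.21 = 0.6 V.
Since V_DS = 3.92 V ≥ V_ov = 0.6 V, the device is in saturation.
I_D = ½ k_n V_ov² = 0.5 × 2.63 × 0.6² = 0.473 mA.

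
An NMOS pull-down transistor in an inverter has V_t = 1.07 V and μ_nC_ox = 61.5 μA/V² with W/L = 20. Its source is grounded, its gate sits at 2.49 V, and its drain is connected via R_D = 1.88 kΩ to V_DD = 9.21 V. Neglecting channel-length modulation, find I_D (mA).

V_GS = V_G = 2.49 V, so V_ov = 2.49 − 1.07 = 1.42 V.
k_n = μ_nC_ox · (W/L) = 1.23 mA/V².
Assume saturation: I_D = ½ k_n V_ov² = 0.5 × 1.23 × 1.42² = 1.24 mA, giving V_DS = V_DD − I_D R_D = 9.21 − 1.24 × 1.88 = 6.88 V.
V_DS = 6.88 V ≥ V_ov = 1.42 V, confirming saturation.

I_D = 1.24 mA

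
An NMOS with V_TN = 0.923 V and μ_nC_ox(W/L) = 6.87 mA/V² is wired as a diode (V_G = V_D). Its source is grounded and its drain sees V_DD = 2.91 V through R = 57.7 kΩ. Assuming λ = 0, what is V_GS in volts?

With gate tied to drain, V_GS = V_DS ≥ V_GS − V_TN, so the device is in saturation.
KCL at the drain: ½ k_n (V_GS − V_TN)² = (V_DD − V_GS)/R.
Let x = V_GS − 0.923. Then 198 x² + x − 1.987 = 0, giving x = 0.0976 V (positive root), so V_GS = 1.02 V.
I_D = (V_DD − V_GS)/R = (2.91 − 1.02) / 57.7 = 0.0327 mA.

V_GS = 1.02 V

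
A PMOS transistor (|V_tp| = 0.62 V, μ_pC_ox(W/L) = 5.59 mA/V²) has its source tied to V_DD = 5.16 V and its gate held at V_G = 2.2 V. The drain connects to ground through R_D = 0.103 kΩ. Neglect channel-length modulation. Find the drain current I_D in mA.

V_SG = V_DD − V_G = 5.16 − 2.2 = 2.96 V, so V_ov = 2.96 − 0.62 = 2.34 V.
Assume saturation: I_D = ½ k_p V_ov² = 0.5 × 5.59 × 2.34² = 15.3 mA, giving V_SD = V_DD − I_D R_D = 5.16 − 15.3 × 0.103 = 3.58 V.
V_SD = 3.58 V ≥ V_ov = 2.34 V, confirming saturation.

I_D = 15.3 mA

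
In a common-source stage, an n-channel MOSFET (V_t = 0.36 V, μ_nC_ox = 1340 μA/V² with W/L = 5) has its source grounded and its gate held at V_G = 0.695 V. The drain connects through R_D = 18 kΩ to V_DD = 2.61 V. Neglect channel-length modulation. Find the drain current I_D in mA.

I_D = 0.141 mA

V_GS = V_G = 0.695 V, so V_ov = 0.695 − 0.36 = 0.335 V.
k_n = μ_nC_ox · (W/L) = 6.7 mA/V².
Assume saturation: I_D = ½ k_n V_ov² = 0.5 × 6.7 × 0.335² = 0.376 mA, giving V_DS = V_DD − I_D R_D = 2.61 − 0.376 × 18 = -4.16 V.
But -4.16 V < V_ov = 0.335 V, so the device is actually in triode.
In triode I_D = k_n[V_ov V_DS − ½ V_DS²] and I_D = (V_DD − V_DS)/R_D. Equating: 60.3 V_DS² − 41.4 V_DS + 2.61 = 0, giving V_DS = 0.0702 V (the root below V_ov).
I_D = (2.61 − 0.0702) / 18 = 0.141 mA.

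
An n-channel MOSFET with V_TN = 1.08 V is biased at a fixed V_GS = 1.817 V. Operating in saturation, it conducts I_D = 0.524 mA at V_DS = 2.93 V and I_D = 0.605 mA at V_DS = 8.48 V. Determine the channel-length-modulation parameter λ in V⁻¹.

With V_GS fixed, I_D ∝ (1 + λ V_DS) in saturation, so I_D2/I_D1 = (1 + λ V_DS2)/(1 + λ V_DS1).
0.605/0.524 = 1.155 = (1 + 8.48 λ)/(1 + 2.93 λ).
Solving: λ (I_D1 V_DS2 − I_D2 V_DS1) = I_D2 − I_D1, so λ = (0.605 − 0.524) / (0.524 × 8.48 − 0.605 × 2.93) = 0.081 / 2.67 = 0.0303 V⁻¹.

λ = 0.0303 V⁻¹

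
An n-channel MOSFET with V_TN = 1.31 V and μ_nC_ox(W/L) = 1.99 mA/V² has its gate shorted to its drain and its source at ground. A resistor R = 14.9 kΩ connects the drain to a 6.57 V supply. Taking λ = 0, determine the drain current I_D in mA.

With gate tied to drain, V_GS = V_DS ≥ V_GS − V_TN, so the device is in saturation.
KCL at the drain: ½ k_n (V_GS − V_TN)² = (V_DD − V_GS)/R.
Let x = V_GS − 1.31. Then 14.8 x² + x − 5.26 = 0, giving x = 0.563 V (positive root), so V_GS = 1.87 V.
I_D = (V_DD − V_GS)/R = (6.57 − 1.87) / 14.9 = 0.315 mA.

I_D = 0.315 mA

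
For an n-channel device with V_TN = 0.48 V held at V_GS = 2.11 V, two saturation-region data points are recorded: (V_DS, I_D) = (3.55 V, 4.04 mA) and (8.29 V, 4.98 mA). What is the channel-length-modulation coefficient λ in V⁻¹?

λ = 0.0594 V⁻¹

With V_GS fixed, I_D ∝ (1 + λ V_DS) in saturation, so I_D2/I_D1 = (1 + λ V_DS2)/(1 + λ V_DS1).
4.98/4.04 = 1.233 = (1 + 8.29 λ)/(1 + 3.55 λ).
Solving: λ (I_D1 V_DS2 − I_D2 V_DS1) = I_D2 − I_D1, so λ = (4.98 − 4.04) / (4.04 × 8.29 − 4.98 × 3.55) = 0.94 / 15.8 = 0.0594 V⁻¹.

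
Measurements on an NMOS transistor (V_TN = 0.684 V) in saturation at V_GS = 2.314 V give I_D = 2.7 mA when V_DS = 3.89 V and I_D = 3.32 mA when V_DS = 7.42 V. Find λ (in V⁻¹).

With V_GS fixed, I_D ∝ (1 + λ V_DS) in saturation, so I_D2/I_D1 = (1 + λ V_DS2)/(1 + λ V_DS1).
3.32/2.7 = 1.23 = (1 + 7.42 λ)/(1 + 3.89 λ).
Solving: λ (I_D1 V_DS2 − I_D2 V_DS1) = I_D2 − I_D1, so λ = (3.32 − 2.7) / (2.7 × 7.42 − 3.32 × 3.89) = 0.62 / 7.12 = 0.0871 V⁻¹.

λ = 0.0871 V⁻¹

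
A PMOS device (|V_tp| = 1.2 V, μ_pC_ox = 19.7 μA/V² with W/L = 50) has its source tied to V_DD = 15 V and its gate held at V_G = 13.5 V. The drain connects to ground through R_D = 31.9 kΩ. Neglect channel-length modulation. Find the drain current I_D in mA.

I_D = 0.0443 mA

V_SG = V_DD − V_G = 15 − 13.5 = 1.5 V, so V_ov = 1.5 − 1.2 = 0.3 V.
k_p = μ_pC_ox · (W/L) = 0.985 mA/V².
Assume saturation: I_D = ½ k_p V_ov² = 0.5 × 0.985 × 0.3² = 0.0443 mA, giving V_SD = V_DD − I_D R_D = 15 − 0.0443 × 31.9 = 13.6 V.
V_SD = 13.6 V ≥ V_ov = 0.3 V, confirming saturation.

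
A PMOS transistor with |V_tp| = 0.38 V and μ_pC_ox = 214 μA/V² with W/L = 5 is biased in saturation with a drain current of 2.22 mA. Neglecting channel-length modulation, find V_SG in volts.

V_SG = 2.42 V

k_p = μ_pC_ox · (W/L) = 1.07 mA/V².
In saturation I_D = ½ k_p (V_SG − |V_tp|)², so V_SG − |V_tp| = √(2 I_D / k_p) = √(2 × 2.22 / 1.07) = 2.04 V.
V_SG = 0.38 + 2.04 = 2.42 V.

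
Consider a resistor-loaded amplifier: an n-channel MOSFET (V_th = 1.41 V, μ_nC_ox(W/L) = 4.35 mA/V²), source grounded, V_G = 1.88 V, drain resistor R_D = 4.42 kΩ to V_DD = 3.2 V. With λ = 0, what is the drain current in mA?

I_D = 0.480 mA

V_GS = V_G = 1.88 V, so V_ov = 1.88 − 1.41 = 0.47 V.
Assume saturation: I_D = ½ k_n V_ov² = 0.5 × 4.35 × 0.47² = 0.48 mA, giving V_DS = V_DD − I_D R_D = 3.2 − 0.48 × 4.42 = 1.08 V.
V_DS = 1.08 V ≥ V_ov = 0.47 V, confirming saturation.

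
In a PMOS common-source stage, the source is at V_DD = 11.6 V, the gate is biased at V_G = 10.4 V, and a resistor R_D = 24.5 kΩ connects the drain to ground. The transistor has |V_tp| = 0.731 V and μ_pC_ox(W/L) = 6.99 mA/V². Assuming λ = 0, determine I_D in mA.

V_SG = V_DD − V_G = 11.6 − 10.4 = 1.2 V, so V_ov = 1.2 − 0.731 = 0.469 V.
Assume saturation: I_D = ½ k_p V_ov² = 0.5 × 6.99 × 0.469² = 0.769 mA, giving V_SD = V_DD − I_D R_D = 11.6 − 0.769 × 24.5 = -7.23 V.
But -7.23 V < V_ov = 0.469 V, so the device is actually in triode.
In triode I_D = k_p[V_ov V_SD − ½ V_SD²] and I_D = (V_DD − V_SD)/R_D. Equating: 85.6 V_SD² − 81.32 V_SD + 11.6 = 0, giving V_SD = 0.175 V (the root below V_ov).
I_D = (11.6 − 0.175) / 24.5 = 0.466 mA.

I_D = 0.466 mA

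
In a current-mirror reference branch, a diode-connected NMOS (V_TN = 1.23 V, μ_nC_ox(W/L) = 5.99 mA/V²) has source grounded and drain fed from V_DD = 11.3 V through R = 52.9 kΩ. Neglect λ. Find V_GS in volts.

With gate tied to drain, V_GS = V_DS ≥ V_GS − V_TN, so the device is in saturation.
KCL at the drain: ½ k_n (V_GS − V_TN)² = (V_DD − V_GS)/R.
Let x = V_GS − 1.23. Then 158 x² + x − 10.07 = 0, giving x = 0.249 V (positive root), so V_GS = 1.48 V.
I_D = (V_DD − V_GS)/R = (11.3 − 1.48) / 52.9 = 0.186 mA.

V_GS = 1.48 V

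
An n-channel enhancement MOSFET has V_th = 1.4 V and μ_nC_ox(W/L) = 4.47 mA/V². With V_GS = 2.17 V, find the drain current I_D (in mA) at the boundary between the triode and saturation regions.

I_D = 1.33 mA

At the boundary V_DS = V_ov = V_GS − V_th = 2.17 − 1.4 = 0.77 V.
I_D = ½ k_n V_ov² = 0.5 × 4.47 × 0.77² = 1.33 mA.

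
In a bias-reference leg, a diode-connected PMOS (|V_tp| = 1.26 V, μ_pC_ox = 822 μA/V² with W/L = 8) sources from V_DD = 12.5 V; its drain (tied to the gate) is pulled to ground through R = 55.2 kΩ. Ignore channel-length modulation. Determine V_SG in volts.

With gate tied to drain, V_SG = V_SD ≥ V_SG − |V_tp|, so the device is in saturation.
k_p = μ_pC_ox · (W/L) = 6.576 mA/V².
KCL at the drain: ½ k_p (V_SG − |V_tp|)² = (V_DD − V_SG)/R.
Let x = V_SG − 1.26. Then 181 x² + x − 11.24 = 0, giving x = 0.246 V (positive root), so V_SG = 1.51 V.
I_D = (V_DD − V_SG)/R = (12.5 − 1.51) / 55.2 = 0.199 mA.

V_SG = 1.51 V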